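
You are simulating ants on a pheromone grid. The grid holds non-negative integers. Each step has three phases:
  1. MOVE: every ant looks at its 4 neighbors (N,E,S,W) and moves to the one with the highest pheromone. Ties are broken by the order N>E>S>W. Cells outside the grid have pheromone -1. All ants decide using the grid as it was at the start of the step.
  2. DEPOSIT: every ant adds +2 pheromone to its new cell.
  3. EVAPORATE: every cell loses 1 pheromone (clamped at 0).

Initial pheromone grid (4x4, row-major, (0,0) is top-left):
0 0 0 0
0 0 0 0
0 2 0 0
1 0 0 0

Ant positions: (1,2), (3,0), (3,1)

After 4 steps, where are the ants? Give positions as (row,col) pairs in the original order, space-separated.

Step 1: ant0:(1,2)->N->(0,2) | ant1:(3,0)->N->(2,0) | ant2:(3,1)->N->(2,1)
  grid max=3 at (2,1)
Step 2: ant0:(0,2)->E->(0,3) | ant1:(2,0)->E->(2,1) | ant2:(2,1)->W->(2,0)
  grid max=4 at (2,1)
Step 3: ant0:(0,3)->S->(1,3) | ant1:(2,1)->W->(2,0) | ant2:(2,0)->E->(2,1)
  grid max=5 at (2,1)
Step 4: ant0:(1,3)->N->(0,3) | ant1:(2,0)->E->(2,1) | ant2:(2,1)->W->(2,0)
  grid max=6 at (2,1)

(0,3) (2,1) (2,0)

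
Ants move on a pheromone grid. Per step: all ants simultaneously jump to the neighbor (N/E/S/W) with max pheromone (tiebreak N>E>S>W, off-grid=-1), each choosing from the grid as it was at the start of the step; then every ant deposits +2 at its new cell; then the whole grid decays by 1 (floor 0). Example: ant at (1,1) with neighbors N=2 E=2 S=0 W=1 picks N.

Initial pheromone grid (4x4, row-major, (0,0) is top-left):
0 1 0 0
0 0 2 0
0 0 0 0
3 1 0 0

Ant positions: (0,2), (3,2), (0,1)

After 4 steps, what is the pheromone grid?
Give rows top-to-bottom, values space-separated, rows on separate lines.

After step 1: ants at (1,2),(3,1),(0,2)
  0 0 1 0
  0 0 3 0
  0 0 0 0
  2 2 0 0
After step 2: ants at (0,2),(3,0),(1,2)
  0 0 2 0
  0 0 4 0
  0 0 0 0
  3 1 0 0
After step 3: ants at (1,2),(3,1),(0,2)
  0 0 3 0
  0 0 5 0
  0 0 0 0
  2 2 0 0
After step 4: ants at (0,2),(3,0),(1,2)
  0 0 4 0
  0 0 6 0
  0 0 0 0
  3 1 0 0

0 0 4 0
0 0 6 0
0 0 0 0
3 1 0 0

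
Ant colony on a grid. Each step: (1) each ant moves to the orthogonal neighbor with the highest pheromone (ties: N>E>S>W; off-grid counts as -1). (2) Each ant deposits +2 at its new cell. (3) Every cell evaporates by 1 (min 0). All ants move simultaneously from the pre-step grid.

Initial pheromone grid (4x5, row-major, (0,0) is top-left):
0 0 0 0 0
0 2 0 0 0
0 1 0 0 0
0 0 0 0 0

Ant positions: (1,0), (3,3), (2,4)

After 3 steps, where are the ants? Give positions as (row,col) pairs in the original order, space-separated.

Step 1: ant0:(1,0)->E->(1,1) | ant1:(3,3)->N->(2,3) | ant2:(2,4)->N->(1,4)
  grid max=3 at (1,1)
Step 2: ant0:(1,1)->N->(0,1) | ant1:(2,3)->N->(1,3) | ant2:(1,4)->N->(0,4)
  grid max=2 at (1,1)
Step 3: ant0:(0,1)->S->(1,1) | ant1:(1,3)->N->(0,3) | ant2:(0,4)->S->(1,4)
  grid max=3 at (1,1)

(1,1) (0,3) (1,4)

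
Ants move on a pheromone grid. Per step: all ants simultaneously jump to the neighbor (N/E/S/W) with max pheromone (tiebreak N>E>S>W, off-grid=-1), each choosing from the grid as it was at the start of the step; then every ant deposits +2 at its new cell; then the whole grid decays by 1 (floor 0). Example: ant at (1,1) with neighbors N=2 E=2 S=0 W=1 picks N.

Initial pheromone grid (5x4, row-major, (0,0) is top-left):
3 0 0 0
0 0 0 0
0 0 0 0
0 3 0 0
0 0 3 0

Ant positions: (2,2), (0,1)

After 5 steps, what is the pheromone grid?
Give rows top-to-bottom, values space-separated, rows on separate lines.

After step 1: ants at (1,2),(0,0)
  4 0 0 0
  0 0 1 0
  0 0 0 0
  0 2 0 0
  0 0 2 0
After step 2: ants at (0,2),(0,1)
  3 1 1 0
  0 0 0 0
  0 0 0 0
  0 1 0 0
  0 0 1 0
After step 3: ants at (0,1),(0,0)
  4 2 0 0
  0 0 0 0
  0 0 0 0
  0 0 0 0
  0 0 0 0
After step 4: ants at (0,0),(0,1)
  5 3 0 0
  0 0 0 0
  0 0 0 0
  0 0 0 0
  0 0 0 0
After step 5: ants at (0,1),(0,0)
  6 4 0 0
  0 0 0 0
  0 0 0 0
  0 0 0 0
  0 0 0 0

6 4 0 0
0 0 0 0
0 0 0 0
0 0 0 0
0 0 0 0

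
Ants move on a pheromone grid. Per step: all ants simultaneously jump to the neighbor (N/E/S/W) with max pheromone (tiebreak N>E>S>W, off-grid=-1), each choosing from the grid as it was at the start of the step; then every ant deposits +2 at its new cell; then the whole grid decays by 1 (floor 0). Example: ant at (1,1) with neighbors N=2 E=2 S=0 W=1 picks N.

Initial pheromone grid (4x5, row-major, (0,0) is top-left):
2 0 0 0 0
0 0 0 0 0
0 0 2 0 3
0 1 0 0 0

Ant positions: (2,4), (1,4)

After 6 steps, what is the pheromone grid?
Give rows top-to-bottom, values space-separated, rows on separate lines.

After step 1: ants at (1,4),(2,4)
  1 0 0 0 0
  0 0 0 0 1
  0 0 1 0 4
  0 0 0 0 0
After step 2: ants at (2,4),(1,4)
  0 0 0 0 0
  0 0 0 0 2
  0 0 0 0 5
  0 0 0 0 0
After step 3: ants at (1,4),(2,4)
  0 0 0 0 0
  0 0 0 0 3
  0 0 0 0 6
  0 0 0 0 0
After step 4: ants at (2,4),(1,4)
  0 0 0 0 0
  0 0 0 0 4
  0 0 0 0 7
  0 0 0 0 0
After step 5: ants at (1,4),(2,4)
  0 0 0 0 0
  0 0 0 0 5
  0 0 0 0 8
  0 0 0 0 0
After step 6: ants at (2,4),(1,4)
  0 0 0 0 0
  0 0 0 0 6
  0 0 0 0 9
  0 0 0 0 0

0 0 0 0 0
0 0 0 0 6
0 0 0 0 9
0 0 0 0 0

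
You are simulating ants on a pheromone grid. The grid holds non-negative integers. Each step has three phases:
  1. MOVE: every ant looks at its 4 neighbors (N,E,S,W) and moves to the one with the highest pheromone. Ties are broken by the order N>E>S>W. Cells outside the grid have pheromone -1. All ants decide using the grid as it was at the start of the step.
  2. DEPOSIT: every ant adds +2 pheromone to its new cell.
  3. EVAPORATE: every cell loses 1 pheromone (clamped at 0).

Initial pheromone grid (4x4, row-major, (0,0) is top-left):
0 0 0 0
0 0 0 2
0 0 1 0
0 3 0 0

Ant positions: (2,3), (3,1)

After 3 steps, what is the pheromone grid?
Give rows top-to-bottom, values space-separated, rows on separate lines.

After step 1: ants at (1,3),(2,1)
  0 0 0 0
  0 0 0 3
  0 1 0 0
  0 2 0 0
After step 2: ants at (0,3),(3,1)
  0 0 0 1
  0 0 0 2
  0 0 0 0
  0 3 0 0
After step 3: ants at (1,3),(2,1)
  0 0 0 0
  0 0 0 3
  0 1 0 0
  0 2 0 0

0 0 0 0
0 0 0 3
0 1 0 0
0 2 0 0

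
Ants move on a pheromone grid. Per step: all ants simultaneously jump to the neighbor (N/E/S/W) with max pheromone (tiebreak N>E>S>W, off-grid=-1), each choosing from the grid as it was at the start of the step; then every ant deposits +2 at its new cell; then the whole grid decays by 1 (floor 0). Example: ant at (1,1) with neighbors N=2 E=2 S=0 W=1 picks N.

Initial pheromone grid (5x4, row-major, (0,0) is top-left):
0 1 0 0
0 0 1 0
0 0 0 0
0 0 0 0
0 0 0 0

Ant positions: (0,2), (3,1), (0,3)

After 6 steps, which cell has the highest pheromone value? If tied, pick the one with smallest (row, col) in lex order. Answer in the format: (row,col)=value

Answer: (1,2)=11

Derivation:
Step 1: ant0:(0,2)->S->(1,2) | ant1:(3,1)->N->(2,1) | ant2:(0,3)->S->(1,3)
  grid max=2 at (1,2)
Step 2: ant0:(1,2)->E->(1,3) | ant1:(2,1)->N->(1,1) | ant2:(1,3)->W->(1,2)
  grid max=3 at (1,2)
Step 3: ant0:(1,3)->W->(1,2) | ant1:(1,1)->E->(1,2) | ant2:(1,2)->E->(1,3)
  grid max=6 at (1,2)
Step 4: ant0:(1,2)->E->(1,3) | ant1:(1,2)->E->(1,3) | ant2:(1,3)->W->(1,2)
  grid max=7 at (1,2)
Step 5: ant0:(1,3)->W->(1,2) | ant1:(1,3)->W->(1,2) | ant2:(1,2)->E->(1,3)
  grid max=10 at (1,2)
Step 6: ant0:(1,2)->E->(1,3) | ant1:(1,2)->E->(1,3) | ant2:(1,3)->W->(1,2)
  grid max=11 at (1,2)
Final grid:
  0 0 0 0
  0 0 11 10
  0 0 0 0
  0 0 0 0
  0 0 0 0
Max pheromone 11 at (1,2)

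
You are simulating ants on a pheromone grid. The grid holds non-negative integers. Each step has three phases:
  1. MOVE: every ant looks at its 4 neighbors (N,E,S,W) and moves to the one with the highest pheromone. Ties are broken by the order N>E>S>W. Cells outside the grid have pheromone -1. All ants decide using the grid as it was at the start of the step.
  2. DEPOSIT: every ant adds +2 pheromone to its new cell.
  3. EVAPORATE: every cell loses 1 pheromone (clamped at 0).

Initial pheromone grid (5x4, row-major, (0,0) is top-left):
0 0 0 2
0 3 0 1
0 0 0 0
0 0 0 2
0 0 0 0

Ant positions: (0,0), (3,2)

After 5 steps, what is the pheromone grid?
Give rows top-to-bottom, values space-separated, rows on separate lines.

After step 1: ants at (0,1),(3,3)
  0 1 0 1
  0 2 0 0
  0 0 0 0
  0 0 0 3
  0 0 0 0
After step 2: ants at (1,1),(2,3)
  0 0 0 0
  0 3 0 0
  0 0 0 1
  0 0 0 2
  0 0 0 0
After step 3: ants at (0,1),(3,3)
  0 1 0 0
  0 2 0 0
  0 0 0 0
  0 0 0 3
  0 0 0 0
After step 4: ants at (1,1),(2,3)
  0 0 0 0
  0 3 0 0
  0 0 0 1
  0 0 0 2
  0 0 0 0
After step 5: ants at (0,1),(3,3)
  0 1 0 0
  0 2 0 0
  0 0 0 0
  0 0 0 3
  0 0 0 0

0 1 0 0
0 2 0 0
0 0 0 0
0 0 0 3
0 0 0 0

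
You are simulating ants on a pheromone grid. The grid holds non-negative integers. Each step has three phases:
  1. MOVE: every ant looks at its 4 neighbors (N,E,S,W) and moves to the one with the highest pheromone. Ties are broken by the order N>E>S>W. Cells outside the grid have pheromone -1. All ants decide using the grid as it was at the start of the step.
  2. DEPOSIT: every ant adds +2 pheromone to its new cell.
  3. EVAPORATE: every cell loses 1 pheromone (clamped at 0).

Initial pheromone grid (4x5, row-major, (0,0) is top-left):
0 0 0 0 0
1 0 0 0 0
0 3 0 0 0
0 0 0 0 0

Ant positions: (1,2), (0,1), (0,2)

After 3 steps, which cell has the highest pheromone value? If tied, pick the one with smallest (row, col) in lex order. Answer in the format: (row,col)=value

Answer: (0,2)=7

Derivation:
Step 1: ant0:(1,2)->N->(0,2) | ant1:(0,1)->E->(0,2) | ant2:(0,2)->E->(0,3)
  grid max=3 at (0,2)
Step 2: ant0:(0,2)->E->(0,3) | ant1:(0,2)->E->(0,3) | ant2:(0,3)->W->(0,2)
  grid max=4 at (0,2)
Step 3: ant0:(0,3)->W->(0,2) | ant1:(0,3)->W->(0,2) | ant2:(0,2)->E->(0,3)
  grid max=7 at (0,2)
Final grid:
  0 0 7 5 0
  0 0 0 0 0
  0 0 0 0 0
  0 0 0 0 0
Max pheromone 7 at (0,2)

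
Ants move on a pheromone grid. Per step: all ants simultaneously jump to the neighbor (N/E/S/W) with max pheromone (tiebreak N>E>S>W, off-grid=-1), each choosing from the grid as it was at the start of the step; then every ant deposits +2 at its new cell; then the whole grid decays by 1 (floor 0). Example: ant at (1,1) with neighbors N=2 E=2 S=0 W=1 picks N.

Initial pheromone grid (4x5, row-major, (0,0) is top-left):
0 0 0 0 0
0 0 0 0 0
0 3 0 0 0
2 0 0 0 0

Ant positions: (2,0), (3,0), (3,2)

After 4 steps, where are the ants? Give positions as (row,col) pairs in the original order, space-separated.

Step 1: ant0:(2,0)->E->(2,1) | ant1:(3,0)->N->(2,0) | ant2:(3,2)->N->(2,2)
  grid max=4 at (2,1)
Step 2: ant0:(2,1)->E->(2,2) | ant1:(2,0)->E->(2,1) | ant2:(2,2)->W->(2,1)
  grid max=7 at (2,1)
Step 3: ant0:(2,2)->W->(2,1) | ant1:(2,1)->E->(2,2) | ant2:(2,1)->E->(2,2)
  grid max=8 at (2,1)
Step 4: ant0:(2,1)->E->(2,2) | ant1:(2,2)->W->(2,1) | ant2:(2,2)->W->(2,1)
  grid max=11 at (2,1)

(2,2) (2,1) (2,1)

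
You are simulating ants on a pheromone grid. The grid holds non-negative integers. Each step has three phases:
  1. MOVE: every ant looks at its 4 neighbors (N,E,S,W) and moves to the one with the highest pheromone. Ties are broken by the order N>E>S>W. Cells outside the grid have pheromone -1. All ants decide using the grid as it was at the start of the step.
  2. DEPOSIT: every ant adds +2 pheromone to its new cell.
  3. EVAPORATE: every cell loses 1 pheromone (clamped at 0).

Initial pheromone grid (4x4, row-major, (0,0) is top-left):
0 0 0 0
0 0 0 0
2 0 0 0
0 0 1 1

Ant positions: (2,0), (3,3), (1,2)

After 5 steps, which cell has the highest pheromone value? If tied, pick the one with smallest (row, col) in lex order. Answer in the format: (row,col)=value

Answer: (3,2)=2

Derivation:
Step 1: ant0:(2,0)->N->(1,0) | ant1:(3,3)->W->(3,2) | ant2:(1,2)->N->(0,2)
  grid max=2 at (3,2)
Step 2: ant0:(1,0)->S->(2,0) | ant1:(3,2)->N->(2,2) | ant2:(0,2)->E->(0,3)
  grid max=2 at (2,0)
Step 3: ant0:(2,0)->N->(1,0) | ant1:(2,2)->S->(3,2) | ant2:(0,3)->S->(1,3)
  grid max=2 at (3,2)
Step 4: ant0:(1,0)->S->(2,0) | ant1:(3,2)->N->(2,2) | ant2:(1,3)->N->(0,3)
  grid max=2 at (2,0)
Step 5: ant0:(2,0)->N->(1,0) | ant1:(2,2)->S->(3,2) | ant2:(0,3)->S->(1,3)
  grid max=2 at (3,2)
Final grid:
  0 0 0 0
  1 0 0 1
  1 0 0 0
  0 0 2 0
Max pheromone 2 at (3,2)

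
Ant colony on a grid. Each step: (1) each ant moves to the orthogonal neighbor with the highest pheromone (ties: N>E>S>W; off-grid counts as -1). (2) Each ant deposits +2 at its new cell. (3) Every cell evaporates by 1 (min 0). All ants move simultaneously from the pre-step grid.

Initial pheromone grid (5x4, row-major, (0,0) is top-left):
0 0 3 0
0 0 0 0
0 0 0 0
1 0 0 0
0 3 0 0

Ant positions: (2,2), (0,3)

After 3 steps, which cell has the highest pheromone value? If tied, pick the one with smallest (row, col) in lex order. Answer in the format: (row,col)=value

Step 1: ant0:(2,2)->N->(1,2) | ant1:(0,3)->W->(0,2)
  grid max=4 at (0,2)
Step 2: ant0:(1,2)->N->(0,2) | ant1:(0,2)->S->(1,2)
  grid max=5 at (0,2)
Step 3: ant0:(0,2)->S->(1,2) | ant1:(1,2)->N->(0,2)
  grid max=6 at (0,2)
Final grid:
  0 0 6 0
  0 0 3 0
  0 0 0 0
  0 0 0 0
  0 0 0 0
Max pheromone 6 at (0,2)

Answer: (0,2)=6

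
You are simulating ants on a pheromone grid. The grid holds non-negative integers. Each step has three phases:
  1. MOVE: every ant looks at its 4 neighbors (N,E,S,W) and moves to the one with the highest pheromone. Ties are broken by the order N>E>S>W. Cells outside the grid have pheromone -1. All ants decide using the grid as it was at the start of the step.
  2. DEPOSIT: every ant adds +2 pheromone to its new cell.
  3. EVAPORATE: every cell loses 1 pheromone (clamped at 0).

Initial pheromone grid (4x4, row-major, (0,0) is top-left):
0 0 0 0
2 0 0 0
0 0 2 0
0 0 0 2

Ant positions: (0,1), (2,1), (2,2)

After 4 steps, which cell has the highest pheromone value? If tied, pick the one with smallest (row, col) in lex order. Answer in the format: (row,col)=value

Step 1: ant0:(0,1)->E->(0,2) | ant1:(2,1)->E->(2,2) | ant2:(2,2)->N->(1,2)
  grid max=3 at (2,2)
Step 2: ant0:(0,2)->S->(1,2) | ant1:(2,2)->N->(1,2) | ant2:(1,2)->S->(2,2)
  grid max=4 at (1,2)
Step 3: ant0:(1,2)->S->(2,2) | ant1:(1,2)->S->(2,2) | ant2:(2,2)->N->(1,2)
  grid max=7 at (2,2)
Step 4: ant0:(2,2)->N->(1,2) | ant1:(2,2)->N->(1,2) | ant2:(1,2)->S->(2,2)
  grid max=8 at (1,2)
Final grid:
  0 0 0 0
  0 0 8 0
  0 0 8 0
  0 0 0 0
Max pheromone 8 at (1,2)

Answer: (1,2)=8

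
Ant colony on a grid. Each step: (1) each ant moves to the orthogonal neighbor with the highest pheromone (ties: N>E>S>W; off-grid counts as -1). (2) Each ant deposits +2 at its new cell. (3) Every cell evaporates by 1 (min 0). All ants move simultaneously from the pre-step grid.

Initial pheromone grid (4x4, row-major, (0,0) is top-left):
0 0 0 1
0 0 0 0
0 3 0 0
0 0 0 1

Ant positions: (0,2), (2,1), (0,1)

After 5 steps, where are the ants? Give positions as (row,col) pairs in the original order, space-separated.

Step 1: ant0:(0,2)->E->(0,3) | ant1:(2,1)->N->(1,1) | ant2:(0,1)->E->(0,2)
  grid max=2 at (0,3)
Step 2: ant0:(0,3)->W->(0,2) | ant1:(1,1)->S->(2,1) | ant2:(0,2)->E->(0,3)
  grid max=3 at (0,3)
Step 3: ant0:(0,2)->E->(0,3) | ant1:(2,1)->N->(1,1) | ant2:(0,3)->W->(0,2)
  grid max=4 at (0,3)
Step 4: ant0:(0,3)->W->(0,2) | ant1:(1,1)->S->(2,1) | ant2:(0,2)->E->(0,3)
  grid max=5 at (0,3)
Step 5: ant0:(0,2)->E->(0,3) | ant1:(2,1)->N->(1,1) | ant2:(0,3)->W->(0,2)
  grid max=6 at (0,3)

(0,3) (1,1) (0,2)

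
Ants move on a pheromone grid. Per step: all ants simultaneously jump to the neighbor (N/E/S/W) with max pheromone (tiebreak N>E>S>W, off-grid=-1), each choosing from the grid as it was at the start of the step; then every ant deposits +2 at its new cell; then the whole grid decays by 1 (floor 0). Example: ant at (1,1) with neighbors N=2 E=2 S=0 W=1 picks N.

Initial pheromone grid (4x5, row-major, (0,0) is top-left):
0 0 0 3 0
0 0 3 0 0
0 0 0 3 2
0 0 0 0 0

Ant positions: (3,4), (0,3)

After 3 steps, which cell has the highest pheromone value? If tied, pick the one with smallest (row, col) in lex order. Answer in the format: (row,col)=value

Answer: (2,4)=3

Derivation:
Step 1: ant0:(3,4)->N->(2,4) | ant1:(0,3)->E->(0,4)
  grid max=3 at (2,4)
Step 2: ant0:(2,4)->W->(2,3) | ant1:(0,4)->W->(0,3)
  grid max=3 at (0,3)
Step 3: ant0:(2,3)->E->(2,4) | ant1:(0,3)->E->(0,4)
  grid max=3 at (2,4)
Final grid:
  0 0 0 2 1
  0 0 0 0 0
  0 0 0 2 3
  0 0 0 0 0
Max pheromone 3 at (2,4)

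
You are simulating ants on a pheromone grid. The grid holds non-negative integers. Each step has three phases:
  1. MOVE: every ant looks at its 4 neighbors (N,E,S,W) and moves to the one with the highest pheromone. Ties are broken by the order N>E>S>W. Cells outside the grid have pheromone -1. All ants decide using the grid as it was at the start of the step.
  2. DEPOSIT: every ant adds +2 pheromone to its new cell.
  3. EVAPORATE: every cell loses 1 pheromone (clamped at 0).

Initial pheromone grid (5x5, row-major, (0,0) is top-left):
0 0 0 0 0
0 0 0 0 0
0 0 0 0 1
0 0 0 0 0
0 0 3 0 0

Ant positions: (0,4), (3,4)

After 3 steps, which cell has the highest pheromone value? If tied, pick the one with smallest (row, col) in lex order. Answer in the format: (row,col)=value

Step 1: ant0:(0,4)->S->(1,4) | ant1:(3,4)->N->(2,4)
  grid max=2 at (2,4)
Step 2: ant0:(1,4)->S->(2,4) | ant1:(2,4)->N->(1,4)
  grid max=3 at (2,4)
Step 3: ant0:(2,4)->N->(1,4) | ant1:(1,4)->S->(2,4)
  grid max=4 at (2,4)
Final grid:
  0 0 0 0 0
  0 0 0 0 3
  0 0 0 0 4
  0 0 0 0 0
  0 0 0 0 0
Max pheromone 4 at (2,4)

Answer: (2,4)=4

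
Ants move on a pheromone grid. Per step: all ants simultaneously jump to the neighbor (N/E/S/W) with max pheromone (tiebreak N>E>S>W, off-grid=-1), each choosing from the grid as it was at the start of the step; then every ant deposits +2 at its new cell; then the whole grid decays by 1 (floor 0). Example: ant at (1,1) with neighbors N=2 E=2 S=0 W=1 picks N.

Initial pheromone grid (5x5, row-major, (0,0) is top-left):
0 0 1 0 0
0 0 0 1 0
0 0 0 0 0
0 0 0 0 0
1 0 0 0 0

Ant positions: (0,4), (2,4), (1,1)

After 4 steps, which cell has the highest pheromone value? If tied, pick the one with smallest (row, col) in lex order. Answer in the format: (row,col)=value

Step 1: ant0:(0,4)->S->(1,4) | ant1:(2,4)->N->(1,4) | ant2:(1,1)->N->(0,1)
  grid max=3 at (1,4)
Step 2: ant0:(1,4)->N->(0,4) | ant1:(1,4)->N->(0,4) | ant2:(0,1)->E->(0,2)
  grid max=3 at (0,4)
Step 3: ant0:(0,4)->S->(1,4) | ant1:(0,4)->S->(1,4) | ant2:(0,2)->E->(0,3)
  grid max=5 at (1,4)
Step 4: ant0:(1,4)->N->(0,4) | ant1:(1,4)->N->(0,4) | ant2:(0,3)->E->(0,4)
  grid max=7 at (0,4)
Final grid:
  0 0 0 0 7
  0 0 0 0 4
  0 0 0 0 0
  0 0 0 0 0
  0 0 0 0 0
Max pheromone 7 at (0,4)

Answer: (0,4)=7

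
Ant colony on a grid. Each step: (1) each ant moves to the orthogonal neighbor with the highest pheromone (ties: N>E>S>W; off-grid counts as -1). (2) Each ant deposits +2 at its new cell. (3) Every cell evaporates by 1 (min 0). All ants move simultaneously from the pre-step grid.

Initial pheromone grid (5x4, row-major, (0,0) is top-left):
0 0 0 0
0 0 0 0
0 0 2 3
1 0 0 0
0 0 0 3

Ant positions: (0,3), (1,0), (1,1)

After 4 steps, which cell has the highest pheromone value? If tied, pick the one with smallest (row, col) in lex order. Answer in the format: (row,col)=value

Step 1: ant0:(0,3)->S->(1,3) | ant1:(1,0)->N->(0,0) | ant2:(1,1)->N->(0,1)
  grid max=2 at (2,3)
Step 2: ant0:(1,3)->S->(2,3) | ant1:(0,0)->E->(0,1) | ant2:(0,1)->W->(0,0)
  grid max=3 at (2,3)
Step 3: ant0:(2,3)->N->(1,3) | ant1:(0,1)->W->(0,0) | ant2:(0,0)->E->(0,1)
  grid max=3 at (0,0)
Step 4: ant0:(1,3)->S->(2,3) | ant1:(0,0)->E->(0,1) | ant2:(0,1)->W->(0,0)
  grid max=4 at (0,0)
Final grid:
  4 4 0 0
  0 0 0 0
  0 0 0 3
  0 0 0 0
  0 0 0 0
Max pheromone 4 at (0,0)

Answer: (0,0)=4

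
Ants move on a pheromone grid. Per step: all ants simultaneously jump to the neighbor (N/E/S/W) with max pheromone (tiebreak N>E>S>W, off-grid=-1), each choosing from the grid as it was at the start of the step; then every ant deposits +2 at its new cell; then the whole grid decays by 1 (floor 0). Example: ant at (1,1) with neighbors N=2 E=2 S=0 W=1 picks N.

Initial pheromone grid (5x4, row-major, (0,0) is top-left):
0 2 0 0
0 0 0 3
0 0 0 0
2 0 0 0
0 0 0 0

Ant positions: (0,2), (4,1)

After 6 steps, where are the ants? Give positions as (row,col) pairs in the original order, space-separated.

Step 1: ant0:(0,2)->W->(0,1) | ant1:(4,1)->N->(3,1)
  grid max=3 at (0,1)
Step 2: ant0:(0,1)->E->(0,2) | ant1:(3,1)->W->(3,0)
  grid max=2 at (0,1)
Step 3: ant0:(0,2)->W->(0,1) | ant1:(3,0)->N->(2,0)
  grid max=3 at (0,1)
Step 4: ant0:(0,1)->E->(0,2) | ant1:(2,0)->S->(3,0)
  grid max=2 at (0,1)
Step 5: ant0:(0,2)->W->(0,1) | ant1:(3,0)->N->(2,0)
  grid max=3 at (0,1)
Step 6: ant0:(0,1)->E->(0,2) | ant1:(2,0)->S->(3,0)
  grid max=2 at (0,1)

(0,2) (3,0)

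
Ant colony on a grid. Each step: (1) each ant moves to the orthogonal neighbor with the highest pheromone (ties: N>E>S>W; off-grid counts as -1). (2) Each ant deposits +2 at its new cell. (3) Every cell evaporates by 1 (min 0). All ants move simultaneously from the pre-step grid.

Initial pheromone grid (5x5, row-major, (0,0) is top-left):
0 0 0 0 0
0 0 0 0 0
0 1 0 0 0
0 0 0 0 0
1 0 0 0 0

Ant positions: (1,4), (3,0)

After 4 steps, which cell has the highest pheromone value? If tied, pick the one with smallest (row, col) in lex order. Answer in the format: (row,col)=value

Answer: (1,4)=1

Derivation:
Step 1: ant0:(1,4)->N->(0,4) | ant1:(3,0)->S->(4,0)
  grid max=2 at (4,0)
Step 2: ant0:(0,4)->S->(1,4) | ant1:(4,0)->N->(3,0)
  grid max=1 at (1,4)
Step 3: ant0:(1,4)->N->(0,4) | ant1:(3,0)->S->(4,0)
  grid max=2 at (4,0)
Step 4: ant0:(0,4)->S->(1,4) | ant1:(4,0)->N->(3,0)
  grid max=1 at (1,4)
Final grid:
  0 0 0 0 0
  0 0 0 0 1
  0 0 0 0 0
  1 0 0 0 0
  1 0 0 0 0
Max pheromone 1 at (1,4)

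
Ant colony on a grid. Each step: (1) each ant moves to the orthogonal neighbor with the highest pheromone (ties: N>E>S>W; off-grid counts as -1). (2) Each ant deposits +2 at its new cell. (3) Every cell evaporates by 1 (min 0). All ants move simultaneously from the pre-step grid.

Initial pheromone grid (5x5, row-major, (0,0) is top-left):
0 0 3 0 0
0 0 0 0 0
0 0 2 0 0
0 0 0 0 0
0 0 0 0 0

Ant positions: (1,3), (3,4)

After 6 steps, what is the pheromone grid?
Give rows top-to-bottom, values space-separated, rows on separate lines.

After step 1: ants at (0,3),(2,4)
  0 0 2 1 0
  0 0 0 0 0
  0 0 1 0 1
  0 0 0 0 0
  0 0 0 0 0
After step 2: ants at (0,2),(1,4)
  0 0 3 0 0
  0 0 0 0 1
  0 0 0 0 0
  0 0 0 0 0
  0 0 0 0 0
After step 3: ants at (0,3),(0,4)
  0 0 2 1 1
  0 0 0 0 0
  0 0 0 0 0
  0 0 0 0 0
  0 0 0 0 0
After step 4: ants at (0,2),(0,3)
  0 0 3 2 0
  0 0 0 0 0
  0 0 0 0 0
  0 0 0 0 0
  0 0 0 0 0
After step 5: ants at (0,3),(0,2)
  0 0 4 3 0
  0 0 0 0 0
  0 0 0 0 0
  0 0 0 0 0
  0 0 0 0 0
After step 6: ants at (0,2),(0,3)
  0 0 5 4 0
  0 0 0 0 0
  0 0 0 0 0
  0 0 0 0 0
  0 0 0 0 0

0 0 5 4 0
0 0 0 0 0
0 0 0 0 0
0 0 0 0 0
0 0 0 0 0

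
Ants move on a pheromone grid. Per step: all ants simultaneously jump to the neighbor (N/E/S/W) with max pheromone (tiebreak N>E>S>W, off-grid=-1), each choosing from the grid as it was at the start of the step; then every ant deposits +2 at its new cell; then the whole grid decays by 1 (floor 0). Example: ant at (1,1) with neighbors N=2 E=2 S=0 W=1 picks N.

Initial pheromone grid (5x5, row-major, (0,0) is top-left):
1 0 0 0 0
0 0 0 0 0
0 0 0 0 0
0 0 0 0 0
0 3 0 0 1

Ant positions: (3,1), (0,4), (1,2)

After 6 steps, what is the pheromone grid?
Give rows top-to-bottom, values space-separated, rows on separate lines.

After step 1: ants at (4,1),(1,4),(0,2)
  0 0 1 0 0
  0 0 0 0 1
  0 0 0 0 0
  0 0 0 0 0
  0 4 0 0 0
After step 2: ants at (3,1),(0,4),(0,3)
  0 0 0 1 1
  0 0 0 0 0
  0 0 0 0 0
  0 1 0 0 0
  0 3 0 0 0
After step 3: ants at (4,1),(0,3),(0,4)
  0 0 0 2 2
  0 0 0 0 0
  0 0 0 0 0
  0 0 0 0 0
  0 4 0 0 0
After step 4: ants at (3,1),(0,4),(0,3)
  0 0 0 3 3
  0 0 0 0 0
  0 0 0 0 0
  0 1 0 0 0
  0 3 0 0 0
After step 5: ants at (4,1),(0,3),(0,4)
  0 0 0 4 4
  0 0 0 0 0
  0 0 0 0 0
  0 0 0 0 0
  0 4 0 0 0
After step 6: ants at (3,1),(0,4),(0,3)
  0 0 0 5 5
  0 0 0 0 0
  0 0 0 0 0
  0 1 0 0 0
  0 3 0 0 0

0 0 0 5 5
0 0 0 0 0
0 0 0 0 0
0 1 0 0 0
0 3 0 0 0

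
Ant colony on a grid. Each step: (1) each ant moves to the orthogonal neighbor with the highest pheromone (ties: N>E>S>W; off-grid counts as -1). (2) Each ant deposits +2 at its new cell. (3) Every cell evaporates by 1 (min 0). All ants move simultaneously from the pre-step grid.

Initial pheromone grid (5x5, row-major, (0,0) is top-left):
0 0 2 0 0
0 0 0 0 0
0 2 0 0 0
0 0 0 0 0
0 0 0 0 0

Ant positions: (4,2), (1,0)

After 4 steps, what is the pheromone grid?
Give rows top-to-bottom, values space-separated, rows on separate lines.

After step 1: ants at (3,2),(0,0)
  1 0 1 0 0
  0 0 0 0 0
  0 1 0 0 0
  0 0 1 0 0
  0 0 0 0 0
After step 2: ants at (2,2),(0,1)
  0 1 0 0 0
  0 0 0 0 0
  0 0 1 0 0
  0 0 0 0 0
  0 0 0 0 0
After step 3: ants at (1,2),(0,2)
  0 0 1 0 0
  0 0 1 0 0
  0 0 0 0 0
  0 0 0 0 0
  0 0 0 0 0
After step 4: ants at (0,2),(1,2)
  0 0 2 0 0
  0 0 2 0 0
  0 0 0 0 0
  0 0 0 0 0
  0 0 0 0 0

0 0 2 0 0
0 0 2 0 0
0 0 0 0 0
0 0 0 0 0
0 0 0 0 0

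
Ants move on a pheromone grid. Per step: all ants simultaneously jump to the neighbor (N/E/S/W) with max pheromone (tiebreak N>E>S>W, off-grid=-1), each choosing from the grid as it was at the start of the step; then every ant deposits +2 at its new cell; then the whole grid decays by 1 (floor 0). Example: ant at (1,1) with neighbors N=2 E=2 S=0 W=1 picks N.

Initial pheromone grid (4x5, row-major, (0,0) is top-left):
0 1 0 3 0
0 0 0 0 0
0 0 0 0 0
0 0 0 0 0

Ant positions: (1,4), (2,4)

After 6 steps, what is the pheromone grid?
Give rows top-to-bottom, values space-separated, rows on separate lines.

After step 1: ants at (0,4),(1,4)
  0 0 0 2 1
  0 0 0 0 1
  0 0 0 0 0
  0 0 0 0 0
After step 2: ants at (0,3),(0,4)
  0 0 0 3 2
  0 0 0 0 0
  0 0 0 0 0
  0 0 0 0 0
After step 3: ants at (0,4),(0,3)
  0 0 0 4 3
  0 0 0 0 0
  0 0 0 0 0
  0 0 0 0 0
After step 4: ants at (0,3),(0,4)
  0 0 0 5 4
  0 0 0 0 0
  0 0 0 0 0
  0 0 0 0 0
After step 5: ants at (0,4),(0,3)
  0 0 0 6 5
  0 0 0 0 0
  0 0 0 0 0
  0 0 0 0 0
After step 6: ants at (0,3),(0,4)
  0 0 0 7 6
  0 0 0 0 0
  0 0 0 0 0
  0 0 0 0 0

0 0 0 7 6
0 0 0 0 0
0 0 0 0 0
0 0 0 0 0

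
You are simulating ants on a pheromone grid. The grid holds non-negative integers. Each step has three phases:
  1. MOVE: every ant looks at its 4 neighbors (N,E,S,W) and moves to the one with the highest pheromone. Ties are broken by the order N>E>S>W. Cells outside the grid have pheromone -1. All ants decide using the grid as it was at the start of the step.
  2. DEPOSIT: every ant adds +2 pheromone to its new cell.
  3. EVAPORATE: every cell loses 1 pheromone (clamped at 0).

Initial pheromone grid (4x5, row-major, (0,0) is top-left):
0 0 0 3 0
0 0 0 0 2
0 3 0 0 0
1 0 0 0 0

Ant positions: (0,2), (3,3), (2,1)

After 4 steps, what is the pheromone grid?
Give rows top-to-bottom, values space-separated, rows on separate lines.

After step 1: ants at (0,3),(2,3),(1,1)
  0 0 0 4 0
  0 1 0 0 1
  0 2 0 1 0
  0 0 0 0 0
After step 2: ants at (0,4),(1,3),(2,1)
  0 0 0 3 1
  0 0 0 1 0
  0 3 0 0 0
  0 0 0 0 0
After step 3: ants at (0,3),(0,3),(1,1)
  0 0 0 6 0
  0 1 0 0 0
  0 2 0 0 0
  0 0 0 0 0
After step 4: ants at (0,4),(0,4),(2,1)
  0 0 0 5 3
  0 0 0 0 0
  0 3 0 0 0
  0 0 0 0 0

0 0 0 5 3
0 0 0 0 0
0 3 0 0 0
0 0 0 0 0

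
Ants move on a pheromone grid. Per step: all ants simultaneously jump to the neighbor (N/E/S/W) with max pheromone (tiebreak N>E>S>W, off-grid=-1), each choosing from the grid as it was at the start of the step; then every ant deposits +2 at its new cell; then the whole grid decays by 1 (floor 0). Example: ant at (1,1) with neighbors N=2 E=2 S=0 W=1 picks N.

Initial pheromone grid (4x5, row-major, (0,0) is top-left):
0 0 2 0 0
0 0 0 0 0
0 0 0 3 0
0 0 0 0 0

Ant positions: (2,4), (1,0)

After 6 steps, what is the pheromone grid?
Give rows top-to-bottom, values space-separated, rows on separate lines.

After step 1: ants at (2,3),(0,0)
  1 0 1 0 0
  0 0 0 0 0
  0 0 0 4 0
  0 0 0 0 0
After step 2: ants at (1,3),(0,1)
  0 1 0 0 0
  0 0 0 1 0
  0 0 0 3 0
  0 0 0 0 0
After step 3: ants at (2,3),(0,2)
  0 0 1 0 0
  0 0 0 0 0
  0 0 0 4 0
  0 0 0 0 0
After step 4: ants at (1,3),(0,3)
  0 0 0 1 0
  0 0 0 1 0
  0 0 0 3 0
  0 0 0 0 0
After step 5: ants at (2,3),(1,3)
  0 0 0 0 0
  0 0 0 2 0
  0 0 0 4 0
  0 0 0 0 0
After step 6: ants at (1,3),(2,3)
  0 0 0 0 0
  0 0 0 3 0
  0 0 0 5 0
  0 0 0 0 0

0 0 0 0 0
0 0 0 3 0
0 0 0 5 0
0 0 0 0 0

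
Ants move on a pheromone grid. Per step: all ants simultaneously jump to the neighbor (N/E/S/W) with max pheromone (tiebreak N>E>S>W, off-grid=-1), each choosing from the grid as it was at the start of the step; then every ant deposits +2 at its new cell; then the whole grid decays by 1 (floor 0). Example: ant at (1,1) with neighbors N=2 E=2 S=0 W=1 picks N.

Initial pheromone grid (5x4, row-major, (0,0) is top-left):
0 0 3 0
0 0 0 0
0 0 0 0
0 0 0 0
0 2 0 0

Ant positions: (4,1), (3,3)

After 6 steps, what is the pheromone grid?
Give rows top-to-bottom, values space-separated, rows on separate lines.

After step 1: ants at (3,1),(2,3)
  0 0 2 0
  0 0 0 0
  0 0 0 1
  0 1 0 0
  0 1 0 0
After step 2: ants at (4,1),(1,3)
  0 0 1 0
  0 0 0 1
  0 0 0 0
  0 0 0 0
  0 2 0 0
After step 3: ants at (3,1),(0,3)
  0 0 0 1
  0 0 0 0
  0 0 0 0
  0 1 0 0
  0 1 0 0
After step 4: ants at (4,1),(1,3)
  0 0 0 0
  0 0 0 1
  0 0 0 0
  0 0 0 0
  0 2 0 0
After step 5: ants at (3,1),(0,3)
  0 0 0 1
  0 0 0 0
  0 0 0 0
  0 1 0 0
  0 1 0 0
After step 6: ants at (4,1),(1,3)
  0 0 0 0
  0 0 0 1
  0 0 0 0
  0 0 0 0
  0 2 0 0

0 0 0 0
0 0 0 1
0 0 0 0
0 0 0 0
0 2 0 0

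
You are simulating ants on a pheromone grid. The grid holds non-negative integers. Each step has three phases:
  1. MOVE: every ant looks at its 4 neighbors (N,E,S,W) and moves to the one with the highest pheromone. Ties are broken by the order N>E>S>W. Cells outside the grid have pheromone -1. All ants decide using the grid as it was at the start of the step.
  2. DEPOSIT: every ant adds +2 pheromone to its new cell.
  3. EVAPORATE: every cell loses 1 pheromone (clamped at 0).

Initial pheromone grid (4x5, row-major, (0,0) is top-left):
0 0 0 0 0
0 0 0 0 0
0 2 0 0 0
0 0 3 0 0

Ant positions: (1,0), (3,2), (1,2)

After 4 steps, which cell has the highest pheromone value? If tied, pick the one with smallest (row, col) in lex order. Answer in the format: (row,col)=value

Answer: (3,2)=3

Derivation:
Step 1: ant0:(1,0)->N->(0,0) | ant1:(3,2)->N->(2,2) | ant2:(1,2)->N->(0,2)
  grid max=2 at (3,2)
Step 2: ant0:(0,0)->E->(0,1) | ant1:(2,2)->S->(3,2) | ant2:(0,2)->E->(0,3)
  grid max=3 at (3,2)
Step 3: ant0:(0,1)->E->(0,2) | ant1:(3,2)->N->(2,2) | ant2:(0,3)->E->(0,4)
  grid max=2 at (3,2)
Step 4: ant0:(0,2)->E->(0,3) | ant1:(2,2)->S->(3,2) | ant2:(0,4)->S->(1,4)
  grid max=3 at (3,2)
Final grid:
  0 0 0 1 0
  0 0 0 0 1
  0 0 0 0 0
  0 0 3 0 0
Max pheromone 3 at (3,2)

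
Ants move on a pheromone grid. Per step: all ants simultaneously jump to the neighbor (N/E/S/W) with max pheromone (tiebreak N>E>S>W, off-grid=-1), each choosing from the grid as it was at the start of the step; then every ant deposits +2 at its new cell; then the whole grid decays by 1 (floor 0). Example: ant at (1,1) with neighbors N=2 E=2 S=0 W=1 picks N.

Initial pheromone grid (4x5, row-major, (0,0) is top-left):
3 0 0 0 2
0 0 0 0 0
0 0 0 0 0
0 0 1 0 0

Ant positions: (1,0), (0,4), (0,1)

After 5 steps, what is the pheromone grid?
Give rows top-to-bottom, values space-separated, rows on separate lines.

After step 1: ants at (0,0),(1,4),(0,0)
  6 0 0 0 1
  0 0 0 0 1
  0 0 0 0 0
  0 0 0 0 0
After step 2: ants at (0,1),(0,4),(0,1)
  5 3 0 0 2
  0 0 0 0 0
  0 0 0 0 0
  0 0 0 0 0
After step 3: ants at (0,0),(1,4),(0,0)
  8 2 0 0 1
  0 0 0 0 1
  0 0 0 0 0
  0 0 0 0 0
After step 4: ants at (0,1),(0,4),(0,1)
  7 5 0 0 2
  0 0 0 0 0
  0 0 0 0 0
  0 0 0 0 0
After step 5: ants at (0,0),(1,4),(0,0)
  10 4 0 0 1
  0 0 0 0 1
  0 0 0 0 0
  0 0 0 0 0

10 4 0 0 1
0 0 0 0 1
0 0 0 0 0
0 0 0 0 0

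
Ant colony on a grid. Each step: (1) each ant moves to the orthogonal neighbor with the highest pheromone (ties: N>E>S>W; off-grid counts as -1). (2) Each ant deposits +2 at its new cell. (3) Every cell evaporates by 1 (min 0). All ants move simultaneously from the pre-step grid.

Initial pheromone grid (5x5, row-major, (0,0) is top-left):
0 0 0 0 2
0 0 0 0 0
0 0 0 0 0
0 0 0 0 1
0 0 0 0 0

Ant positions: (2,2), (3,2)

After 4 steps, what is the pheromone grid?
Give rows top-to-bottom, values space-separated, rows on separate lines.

After step 1: ants at (1,2),(2,2)
  0 0 0 0 1
  0 0 1 0 0
  0 0 1 0 0
  0 0 0 0 0
  0 0 0 0 0
After step 2: ants at (2,2),(1,2)
  0 0 0 0 0
  0 0 2 0 0
  0 0 2 0 0
  0 0 0 0 0
  0 0 0 0 0
After step 3: ants at (1,2),(2,2)
  0 0 0 0 0
  0 0 3 0 0
  0 0 3 0 0
  0 0 0 0 0
  0 0 0 0 0
After step 4: ants at (2,2),(1,2)
  0 0 0 0 0
  0 0 4 0 0
  0 0 4 0 0
  0 0 0 0 0
  0 0 0 0 0

0 0 0 0 0
0 0 4 0 0
0 0 4 0 0
0 0 0 0 0
0 0 0 0 0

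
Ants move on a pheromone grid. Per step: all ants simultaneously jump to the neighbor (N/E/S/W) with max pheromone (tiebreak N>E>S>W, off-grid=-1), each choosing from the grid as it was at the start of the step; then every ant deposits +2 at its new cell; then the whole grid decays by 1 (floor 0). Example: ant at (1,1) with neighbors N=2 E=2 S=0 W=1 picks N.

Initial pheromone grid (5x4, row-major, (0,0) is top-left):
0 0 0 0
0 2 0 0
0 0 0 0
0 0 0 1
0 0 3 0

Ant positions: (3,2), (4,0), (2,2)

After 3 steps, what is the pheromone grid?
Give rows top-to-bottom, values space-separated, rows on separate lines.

After step 1: ants at (4,2),(3,0),(1,2)
  0 0 0 0
  0 1 1 0
  0 0 0 0
  1 0 0 0
  0 0 4 0
After step 2: ants at (3,2),(2,0),(1,1)
  0 0 0 0
  0 2 0 0
  1 0 0 0
  0 0 1 0
  0 0 3 0
After step 3: ants at (4,2),(1,0),(0,1)
  0 1 0 0
  1 1 0 0
  0 0 0 0
  0 0 0 0
  0 0 4 0

0 1 0 0
1 1 0 0
0 0 0 0
0 0 0 0
0 0 4 0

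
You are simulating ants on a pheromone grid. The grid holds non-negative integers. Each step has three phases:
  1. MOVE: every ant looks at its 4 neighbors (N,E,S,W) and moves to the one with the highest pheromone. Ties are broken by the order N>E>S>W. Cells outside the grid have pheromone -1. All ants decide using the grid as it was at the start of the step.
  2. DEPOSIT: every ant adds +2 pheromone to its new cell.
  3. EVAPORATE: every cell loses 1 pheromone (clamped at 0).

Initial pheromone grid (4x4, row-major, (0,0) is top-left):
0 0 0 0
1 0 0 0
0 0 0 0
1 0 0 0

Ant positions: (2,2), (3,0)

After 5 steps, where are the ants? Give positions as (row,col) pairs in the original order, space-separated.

Step 1: ant0:(2,2)->N->(1,2) | ant1:(3,0)->N->(2,0)
  grid max=1 at (1,2)
Step 2: ant0:(1,2)->N->(0,2) | ant1:(2,0)->N->(1,0)
  grid max=1 at (0,2)
Step 3: ant0:(0,2)->E->(0,3) | ant1:(1,0)->N->(0,0)
  grid max=1 at (0,0)
Step 4: ant0:(0,3)->S->(1,3) | ant1:(0,0)->E->(0,1)
  grid max=1 at (0,1)
Step 5: ant0:(1,3)->N->(0,3) | ant1:(0,1)->E->(0,2)
  grid max=1 at (0,2)

(0,3) (0,2)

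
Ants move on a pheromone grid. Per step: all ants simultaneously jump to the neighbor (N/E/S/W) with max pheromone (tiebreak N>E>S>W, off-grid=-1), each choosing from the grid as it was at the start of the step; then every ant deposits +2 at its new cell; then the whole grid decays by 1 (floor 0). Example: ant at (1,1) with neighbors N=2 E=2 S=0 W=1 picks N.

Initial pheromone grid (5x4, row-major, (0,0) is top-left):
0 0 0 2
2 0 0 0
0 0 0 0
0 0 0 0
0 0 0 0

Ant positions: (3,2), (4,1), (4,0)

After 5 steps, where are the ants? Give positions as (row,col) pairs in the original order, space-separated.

Step 1: ant0:(3,2)->N->(2,2) | ant1:(4,1)->N->(3,1) | ant2:(4,0)->N->(3,0)
  grid max=1 at (0,3)
Step 2: ant0:(2,2)->N->(1,2) | ant1:(3,1)->W->(3,0) | ant2:(3,0)->E->(3,1)
  grid max=2 at (3,0)
Step 3: ant0:(1,2)->N->(0,2) | ant1:(3,0)->E->(3,1) | ant2:(3,1)->W->(3,0)
  grid max=3 at (3,0)
Step 4: ant0:(0,2)->E->(0,3) | ant1:(3,1)->W->(3,0) | ant2:(3,0)->E->(3,1)
  grid max=4 at (3,0)
Step 5: ant0:(0,3)->S->(1,3) | ant1:(3,0)->E->(3,1) | ant2:(3,1)->W->(3,0)
  grid max=5 at (3,0)

(1,3) (3,1) (3,0)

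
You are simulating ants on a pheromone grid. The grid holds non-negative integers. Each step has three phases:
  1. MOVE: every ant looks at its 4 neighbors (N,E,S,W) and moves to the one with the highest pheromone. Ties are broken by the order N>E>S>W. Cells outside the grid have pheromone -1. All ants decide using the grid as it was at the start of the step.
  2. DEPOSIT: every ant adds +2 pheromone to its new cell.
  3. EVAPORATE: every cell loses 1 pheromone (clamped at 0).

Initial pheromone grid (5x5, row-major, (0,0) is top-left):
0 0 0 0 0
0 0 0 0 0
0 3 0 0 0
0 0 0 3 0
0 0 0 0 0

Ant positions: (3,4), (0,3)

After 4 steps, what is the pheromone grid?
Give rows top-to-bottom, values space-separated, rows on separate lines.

After step 1: ants at (3,3),(0,4)
  0 0 0 0 1
  0 0 0 0 0
  0 2 0 0 0
  0 0 0 4 0
  0 0 0 0 0
After step 2: ants at (2,3),(1,4)
  0 0 0 0 0
  0 0 0 0 1
  0 1 0 1 0
  0 0 0 3 0
  0 0 0 0 0
After step 3: ants at (3,3),(0,4)
  0 0 0 0 1
  0 0 0 0 0
  0 0 0 0 0
  0 0 0 4 0
  0 0 0 0 0
After step 4: ants at (2,3),(1,4)
  0 0 0 0 0
  0 0 0 0 1
  0 0 0 1 0
  0 0 0 3 0
  0 0 0 0 0

0 0 0 0 0
0 0 0 0 1
0 0 0 1 0
0 0 0 3 0
0 0 0 0 0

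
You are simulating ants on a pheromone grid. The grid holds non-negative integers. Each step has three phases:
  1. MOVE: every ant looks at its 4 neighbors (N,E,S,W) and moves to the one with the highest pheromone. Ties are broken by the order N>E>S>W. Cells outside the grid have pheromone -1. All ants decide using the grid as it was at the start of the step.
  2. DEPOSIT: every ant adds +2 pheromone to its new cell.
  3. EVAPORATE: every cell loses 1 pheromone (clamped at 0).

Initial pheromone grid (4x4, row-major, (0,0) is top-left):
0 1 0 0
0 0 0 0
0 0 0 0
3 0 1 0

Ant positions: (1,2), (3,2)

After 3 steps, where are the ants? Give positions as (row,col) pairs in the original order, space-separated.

Step 1: ant0:(1,2)->N->(0,2) | ant1:(3,2)->N->(2,2)
  grid max=2 at (3,0)
Step 2: ant0:(0,2)->E->(0,3) | ant1:(2,2)->N->(1,2)
  grid max=1 at (0,3)
Step 3: ant0:(0,3)->S->(1,3) | ant1:(1,2)->N->(0,2)
  grid max=1 at (0,2)

(1,3) (0,2)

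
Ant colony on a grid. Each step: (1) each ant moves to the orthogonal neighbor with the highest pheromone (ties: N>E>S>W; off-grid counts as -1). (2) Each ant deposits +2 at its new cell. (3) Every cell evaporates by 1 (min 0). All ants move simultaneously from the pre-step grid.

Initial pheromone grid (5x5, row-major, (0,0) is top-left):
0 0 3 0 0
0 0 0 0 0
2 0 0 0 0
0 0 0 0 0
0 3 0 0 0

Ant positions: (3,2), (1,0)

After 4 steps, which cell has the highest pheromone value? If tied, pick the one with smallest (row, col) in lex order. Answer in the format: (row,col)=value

Answer: (2,0)=2

Derivation:
Step 1: ant0:(3,2)->N->(2,2) | ant1:(1,0)->S->(2,0)
  grid max=3 at (2,0)
Step 2: ant0:(2,2)->N->(1,2) | ant1:(2,0)->N->(1,0)
  grid max=2 at (2,0)
Step 3: ant0:(1,2)->N->(0,2) | ant1:(1,0)->S->(2,0)
  grid max=3 at (2,0)
Step 4: ant0:(0,2)->E->(0,3) | ant1:(2,0)->N->(1,0)
  grid max=2 at (2,0)
Final grid:
  0 0 1 1 0
  1 0 0 0 0
  2 0 0 0 0
  0 0 0 0 0
  0 0 0 0 0
Max pheromone 2 at (2,0)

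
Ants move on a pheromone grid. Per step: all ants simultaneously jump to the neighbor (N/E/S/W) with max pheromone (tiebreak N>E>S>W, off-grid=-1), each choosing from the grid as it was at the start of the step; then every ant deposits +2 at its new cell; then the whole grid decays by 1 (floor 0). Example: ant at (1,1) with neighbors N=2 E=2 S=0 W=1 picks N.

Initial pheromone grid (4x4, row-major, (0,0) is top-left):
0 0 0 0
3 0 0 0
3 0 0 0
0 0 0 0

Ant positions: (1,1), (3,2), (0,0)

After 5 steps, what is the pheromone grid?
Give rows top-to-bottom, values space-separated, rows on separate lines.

After step 1: ants at (1,0),(2,2),(1,0)
  0 0 0 0
  6 0 0 0
  2 0 1 0
  0 0 0 0
After step 2: ants at (2,0),(1,2),(2,0)
  0 0 0 0
  5 0 1 0
  5 0 0 0
  0 0 0 0
After step 3: ants at (1,0),(0,2),(1,0)
  0 0 1 0
  8 0 0 0
  4 0 0 0
  0 0 0 0
After step 4: ants at (2,0),(0,3),(2,0)
  0 0 0 1
  7 0 0 0
  7 0 0 0
  0 0 0 0
After step 5: ants at (1,0),(1,3),(1,0)
  0 0 0 0
  10 0 0 1
  6 0 0 0
  0 0 0 0

0 0 0 0
10 0 0 1
6 0 0 0
0 0 0 0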